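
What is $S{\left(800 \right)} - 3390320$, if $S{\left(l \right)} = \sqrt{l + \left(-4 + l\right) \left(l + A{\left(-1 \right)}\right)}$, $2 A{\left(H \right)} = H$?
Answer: $-3390320 + \sqrt{637202} \approx -3.3895 \cdot 10^{6}$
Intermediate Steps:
$A{\left(H \right)} = \frac{H}{2}$
$S{\left(l \right)} = \sqrt{l + \left(-4 + l\right) \left(- \frac{1}{2} + l\right)}$ ($S{\left(l \right)} = \sqrt{l + \left(-4 + l\right) \left(l + \frac{1}{2} \left(-1\right)\right)} = \sqrt{l + \left(-4 + l\right) \left(l - \frac{1}{2}\right)} = \sqrt{l + \left(-4 + l\right) \left(- \frac{1}{2} + l\right)}$)
$S{\left(800 \right)} - 3390320 = \frac{\sqrt{8 - 11200 + 4 \cdot 800^{2}}}{2} - 3390320 = \frac{\sqrt{8 - 11200 + 4 \cdot 640000}}{2} - 3390320 = \frac{\sqrt{8 - 11200 + 2560000}}{2} - 3390320 = \frac{\sqrt{2548808}}{2} - 3390320 = \frac{2 \sqrt{637202}}{2} - 3390320 = \sqrt{637202} - 3390320 = -3390320 + \sqrt{637202}$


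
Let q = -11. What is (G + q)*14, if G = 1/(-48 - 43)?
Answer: -2004/13 ≈ -154.15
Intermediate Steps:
G = -1/91 (G = 1/(-91) = -1/91 ≈ -0.010989)
(G + q)*14 = (-1/91 - 11)*14 = -1002/91*14 = -2004/13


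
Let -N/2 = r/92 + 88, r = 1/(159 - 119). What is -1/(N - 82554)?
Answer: 1840/152223201 ≈ 1.2088e-5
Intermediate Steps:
r = 1/40 ≈ 0.025000
N = -323841/1840 (N = -2*((1/40)/92 + 88) = -2*((1/40)*(1/92) + 88) = -2*(1/3680 + 88) = -2*323841/3680 = -323841/1840 ≈ -176.00)
-1/(N - 82554) = -1/(-323841/1840 - 82554) = -1/(-152223201/1840) = -1*(-1840/152223201) = 1840/152223201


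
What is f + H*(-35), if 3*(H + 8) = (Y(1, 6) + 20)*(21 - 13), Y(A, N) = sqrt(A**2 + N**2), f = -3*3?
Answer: -4787/3 - 280*sqrt(37)/3 ≈ -2163.4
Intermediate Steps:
f = -9
H = 136/3 + 8*sqrt(37)/3 (H = -8 + ((sqrt(1**2 + 6**2) + 20)*(21 - 13))/3 = -8 + ((sqrt(1 + 36) + 20)*8)/3 = -8 + ((sqrt(37) + 20)*8)/3 = -8 + ((20 + sqrt(37))*8)/3 = -8 + (160 + 8*sqrt(37))/3 = -8 + (160/3 + 8*sqrt(37)/3) = 136/3 + 8*sqrt(37)/3 ≈ 61.554)
f + H*(-35) = -9 + (136/3 + 8*sqrt(37)/3)*(-35) = -9 + (-4760/3 - 280*sqrt(37)/3) = -4787/3 - 280*sqrt(37)/3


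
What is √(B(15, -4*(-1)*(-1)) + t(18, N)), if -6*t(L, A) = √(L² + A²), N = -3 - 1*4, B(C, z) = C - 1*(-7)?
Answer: √(792 - 6*√373)/6 ≈ 4.3337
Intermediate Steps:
B(C, z) = 7 + C (B(C, z) = C + 7 = 7 + C)
N = -7 (N = -3 - 4 = -7)
t(L, A) = -√(A² + L²)/6 (t(L, A) = -√(L² + A²)/6 = -√(A² + L²)/6)
√(B(15, -4*(-1)*(-1)) + t(18, N)) = √((7 + 15) - √((-7)² + 18²)/6) = √(22 - √(49 + 324)/6) = √(22 - √373/6)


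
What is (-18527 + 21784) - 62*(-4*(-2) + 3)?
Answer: 2575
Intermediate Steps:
(-18527 + 21784) - 62*(-4*(-2) + 3) = 3257 - 62*(8 + 3) = 3257 - 62*11 = 3257 - 682 = 2575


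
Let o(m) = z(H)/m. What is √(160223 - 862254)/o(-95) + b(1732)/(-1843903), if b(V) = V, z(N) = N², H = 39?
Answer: -1732/1843903 - 95*I*√702031/1521 ≈ -0.00093931 - 52.333*I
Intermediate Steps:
o(m) = 1521/m (o(m) = 39²/m = 1521/m)
√(160223 - 862254)/o(-95) + b(1732)/(-1843903) = √(160223 - 862254)/((1521/(-95))) + 1732/(-1843903) = √(-702031)/((1521*(-1/95))) + 1732*(-1/1843903) = (I*√702031)/(-1521/95) - 1732/1843903 = (I*√702031)*(-95/1521) - 1732/1843903 = -95*I*√702031/1521 - 1732/1843903 = -1732/1843903 - 95*I*√702031/1521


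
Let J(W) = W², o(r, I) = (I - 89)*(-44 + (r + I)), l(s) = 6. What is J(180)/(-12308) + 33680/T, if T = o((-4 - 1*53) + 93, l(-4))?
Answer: 51144380/255391 ≈ 200.26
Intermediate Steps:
o(r, I) = (-89 + I)*(-44 + I + r) (o(r, I) = (-89 + I)*(-44 + (I + r)) = (-89 + I)*(-44 + I + r))
T = 166 (T = 3916 + 6² - 133*6 - 89*((-4 - 1*53) + 93) + 6*((-4 - 1*53) + 93) = 3916 + 36 - 798 - 89*((-4 - 53) + 93) + 6*((-4 - 53) + 93) = 3916 + 36 - 798 - 89*(-57 + 93) + 6*(-57 + 93) = 3916 + 36 - 798 - 89*36 + 6*36 = 3916 + 36 - 798 - 3204 + 216 = 166)
J(180)/(-12308) + 33680/T = 180²/(-12308) + 33680/166 = 32400*(-1/12308) + 33680*(1/166) = -8100/3077 + 16840/83 = 51144380/255391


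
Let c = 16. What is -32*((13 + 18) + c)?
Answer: -1504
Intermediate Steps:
-32*((13 + 18) + c) = -32*((13 + 18) + 16) = -32*(31 + 16) = -32*47 = -1504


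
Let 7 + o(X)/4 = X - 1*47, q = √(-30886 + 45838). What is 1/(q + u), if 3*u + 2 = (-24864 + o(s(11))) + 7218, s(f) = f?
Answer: -495/2939054 - √3738/17634324 ≈ -0.00017189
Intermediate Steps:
q = 2*√3738 (q = √14952 = 2*√3738 ≈ 122.28)
o(X) = -216 + 4*X (o(X) = -28 + 4*(X - 1*47) = -28 + 4*(X - 47) = -28 + 4*(-47 + X) = -28 + (-188 + 4*X) = -216 + 4*X)
u = -5940 (u = -⅔ + ((-24864 + (-216 + 4*11)) + 7218)/3 = -⅔ + ((-24864 + (-216 + 44)) + 7218)/3 = -⅔ + ((-24864 - 172) + 7218)/3 = -⅔ + (-25036 + 7218)/3 = -⅔ + (⅓)*(-17818) = -⅔ - 17818/3 = -5940)
1/(q + u) = 1/(2*√3738 - 5940) = 1/(-5940 + 2*√3738)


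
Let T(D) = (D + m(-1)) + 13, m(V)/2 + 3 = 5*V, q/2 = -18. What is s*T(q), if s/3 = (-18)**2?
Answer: -37908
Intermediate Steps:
q = -36 (q = 2*(-18) = -36)
m(V) = -6 + 10*V (m(V) = -6 + 2*(5*V) = -6 + 10*V)
T(D) = -3 + D (T(D) = (D + (-6 + 10*(-1))) + 13 = (D + (-6 - 10)) + 13 = (D - 16) + 13 = (-16 + D) + 13 = -3 + D)
s = 972 (s = 3*(-18)**2 = 3*324 = 972)
s*T(q) = 972*(-3 - 36) = 972*(-39) = -37908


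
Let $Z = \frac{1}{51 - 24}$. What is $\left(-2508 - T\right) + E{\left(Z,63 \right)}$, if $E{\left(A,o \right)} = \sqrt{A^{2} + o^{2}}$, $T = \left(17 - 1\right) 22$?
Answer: $-2860 + \frac{\sqrt{2893402}}{27} \approx -2797.0$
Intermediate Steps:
$T = 352$ ($T = 16 \cdot 22 = 352$)
$Z = \frac{1}{27} \approx 0.037037$
$\left(-2508 - T\right) + E{\left(Z,63 \right)} = \left(-2508 - 352\right) + \sqrt{\left(\frac{1}{27}\right)^{2} + 63^{2}} = \left(-2508 - 352\right) + \sqrt{\frac{1}{729} + 3969} = -2860 + \sqrt{\frac{2893402}{729}} = -2860 + \frac{\sqrt{2893402}}{27}$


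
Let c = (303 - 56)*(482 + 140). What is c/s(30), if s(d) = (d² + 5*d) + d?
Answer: 76817/540 ≈ 142.25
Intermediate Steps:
s(d) = d² + 6*d
c = 153634 (c = 247*622 = 153634)
c/s(30) = 153634/((30*(6 + 30))) = 153634/((30*36)) = 153634/1080 = 153634*(1/1080) = 76817/540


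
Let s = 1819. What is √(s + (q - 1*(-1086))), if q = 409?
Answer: √3314 ≈ 57.567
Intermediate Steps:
√(s + (q - 1*(-1086))) = √(1819 + (409 - 1*(-1086))) = √(1819 + (409 + 1086)) = √(1819 + 1495) = √3314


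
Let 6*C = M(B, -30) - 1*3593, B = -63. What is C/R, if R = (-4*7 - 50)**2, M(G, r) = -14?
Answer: -3607/36504 ≈ -0.098811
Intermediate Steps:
R = 6084 (R = (-28 - 50)**2 = (-78)**2 = 6084)
C = -3607/6 (C = (-14 - 1*3593)/6 = (-14 - 3593)/6 = (1/6)*(-3607) = -3607/6 ≈ -601.17)
C/R = -3607/6/6084 = -3607/6*1/6084 = -3607/36504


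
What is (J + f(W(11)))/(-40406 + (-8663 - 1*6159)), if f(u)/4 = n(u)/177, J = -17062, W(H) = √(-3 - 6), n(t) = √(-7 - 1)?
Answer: 8531/27614 - 2*I*√2/2443839 ≈ 0.30894 - 1.1574e-6*I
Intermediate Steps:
n(t) = 2*I*√2 (n(t) = √(-8) = 2*I*√2)
W(H) = 3*I (W(H) = √(-9) = 3*I)
f(u) = 8*I*√2/177 (f(u) = 4*((2*I*√2)/177) = 4*((2*I*√2)*(1/177)) = 4*(2*I*√2/177) = 8*I*√2/177)
(J + f(W(11)))/(-40406 + (-8663 - 1*6159)) = (-17062 + 8*I*√2/177)/(-40406 + (-8663 - 1*6159)) = (-17062 + 8*I*√2/177)/(-40406 + (-8663 - 6159)) = (-17062 + 8*I*√2/177)/(-40406 - 14822) = (-17062 + 8*I*√2/177)/(-55228) = (-17062 + 8*I*√2/177)*(-1/55228) = 8531/27614 - 2*I*√2/2443839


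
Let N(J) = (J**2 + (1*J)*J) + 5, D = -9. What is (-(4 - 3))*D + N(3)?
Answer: 32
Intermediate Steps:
N(J) = 5 + 2*J**2 (N(J) = (J**2 + J*J) + 5 = (J**2 + J**2) + 5 = 2*J**2 + 5 = 5 + 2*J**2)
(-(4 - 3))*D + N(3) = -(4 - 3)*(-9) + (5 + 2*3**2) = -1*1*(-9) + (5 + 2*9) = -1*(-9) + (5 + 18) = 9 + 23 = 32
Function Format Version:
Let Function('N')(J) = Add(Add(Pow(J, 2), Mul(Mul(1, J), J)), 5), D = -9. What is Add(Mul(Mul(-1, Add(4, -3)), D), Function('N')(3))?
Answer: 32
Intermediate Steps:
Function('N')(J) = Add(5, Mul(2, Pow(J, 2))) (Function('N')(J) = Add(Add(Pow(J, 2), Mul(J, J)), 5) = Add(Add(Pow(J, 2), Pow(J, 2)), 5) = Add(Mul(2, Pow(J, 2)), 5) = Add(5, Mul(2, Pow(J, 2))))
Add(Mul(Mul(-1, Add(4, -3)), D), Function('N')(3)) = Add(Mul(Mul(-1, Add(4, -3)), -9), Add(5, Mul(2, Pow(3, 2)))) = Add(Mul(Mul(-1, 1), -9), Add(5, Mul(2, 9))) = Add(Mul(-1, -9), Add(5, 18)) = Add(9, 23) = 32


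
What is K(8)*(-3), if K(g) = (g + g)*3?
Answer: -144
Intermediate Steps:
K(g) = 6*g (K(g) = (2*g)*3 = 6*g)
K(8)*(-3) = (6*8)*(-3) = 48*(-3) = -144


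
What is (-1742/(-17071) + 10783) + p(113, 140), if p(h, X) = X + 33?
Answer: 187031618/17071 ≈ 10956.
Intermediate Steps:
p(h, X) = 33 + X
(-1742/(-17071) + 10783) + p(113, 140) = (-1742/(-17071) + 10783) + (33 + 140) = (-1742*(-1/17071) + 10783) + 173 = (1742/17071 + 10783) + 173 = 184078335/17071 + 173 = 187031618/17071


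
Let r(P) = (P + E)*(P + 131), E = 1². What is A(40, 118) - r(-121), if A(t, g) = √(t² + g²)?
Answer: 1200 + 2*√3881 ≈ 1324.6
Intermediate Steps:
E = 1
A(t, g) = √(g² + t²)
r(P) = (1 + P)*(131 + P) (r(P) = (P + 1)*(P + 131) = (1 + P)*(131 + P))
A(40, 118) - r(-121) = √(118² + 40²) - (131 + (-121)² + 132*(-121)) = √(13924 + 1600) - (131 + 14641 - 15972) = √15524 - 1*(-1200) = 2*√3881 + 1200 = 1200 + 2*√3881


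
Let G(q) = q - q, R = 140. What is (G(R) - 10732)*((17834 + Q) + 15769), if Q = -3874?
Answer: -319051628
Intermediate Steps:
G(q) = 0
(G(R) - 10732)*((17834 + Q) + 15769) = (0 - 10732)*((17834 - 3874) + 15769) = -10732*(13960 + 15769) = -10732*29729 = -319051628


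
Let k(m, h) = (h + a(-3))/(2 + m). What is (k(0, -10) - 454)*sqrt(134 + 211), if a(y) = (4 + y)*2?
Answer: -458*sqrt(345) ≈ -8507.0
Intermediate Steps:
a(y) = 8 + 2*y
k(m, h) = (2 + h)/(2 + m) (k(m, h) = (h + (8 + 2*(-3)))/(2 + m) = (h + (8 - 6))/(2 + m) = (h + 2)/(2 + m) = (2 + h)/(2 + m))
(k(0, -10) - 454)*sqrt(134 + 211) = ((2 - 10)/(2 + 0) - 454)*sqrt(134 + 211) = (-8/2 - 454)*sqrt(345) = ((1/2)*(-8) - 454)*sqrt(345) = (-4 - 454)*sqrt(345) = -458*sqrt(345)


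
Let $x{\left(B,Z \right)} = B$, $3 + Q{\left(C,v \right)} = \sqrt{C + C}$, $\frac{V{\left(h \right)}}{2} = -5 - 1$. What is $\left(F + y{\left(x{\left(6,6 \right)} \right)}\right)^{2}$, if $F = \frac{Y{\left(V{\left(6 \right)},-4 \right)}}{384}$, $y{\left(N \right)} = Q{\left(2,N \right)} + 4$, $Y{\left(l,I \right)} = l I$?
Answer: $\frac{625}{64} \approx 9.7656$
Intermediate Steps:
$V{\left(h \right)} = -12$ ($V{\left(h \right)} = 2 \left(-5 - 1\right) = 2 \left(-6\right) = -12$)
$Q{\left(C,v \right)} = -3 + \sqrt{2} \sqrt{C}$ ($Q{\left(C,v \right)} = -3 + \sqrt{C + C} = -3 + \sqrt{2 C} = -3 + \sqrt{2} \sqrt{C}$)
$Y{\left(l,I \right)} = I l$
$y{\left(N \right)} = 3$ ($y{\left(N \right)} = \left(-3 + \sqrt{2} \sqrt{2}\right) + 4 = \left(-3 + 2\right) + 4 = -1 + 4 = 3$)
$F = \frac{1}{8}$ ($F = \frac{\left(-4\right) \left(-12\right)}{384} = 48 \cdot \frac{1}{384} = \frac{1}{8} \approx 0.125$)
$\left(F + y{\left(x{\left(6,6 \right)} \right)}\right)^{2} = \left(\frac{1}{8} + 3\right)^{2} = \left(\frac{25}{8}\right)^{2} = \frac{625}{64}$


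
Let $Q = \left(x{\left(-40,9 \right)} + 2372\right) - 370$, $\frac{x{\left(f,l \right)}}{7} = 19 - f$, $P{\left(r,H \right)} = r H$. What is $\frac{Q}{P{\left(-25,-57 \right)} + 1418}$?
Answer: $\frac{2415}{2843} \approx 0.84945$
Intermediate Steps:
$P{\left(r,H \right)} = H r$
$x{\left(f,l \right)} = 133 - 7 f$ ($x{\left(f,l \right)} = 7 \left(19 - f\right) = 133 - 7 f$)
$Q = 2415$ ($Q = \left(\left(133 - -280\right) + 2372\right) - 370 = \left(\left(133 + 280\right) + 2372\right) - 370 = \left(413 + 2372\right) - 370 = 2785 - 370 = 2415$)
$\frac{Q}{P{\left(-25,-57 \right)} + 1418} = \frac{2415}{\left(-57\right) \left(-25\right) + 1418} = \frac{2415}{1425 + 1418} = \frac{2415}{2843}$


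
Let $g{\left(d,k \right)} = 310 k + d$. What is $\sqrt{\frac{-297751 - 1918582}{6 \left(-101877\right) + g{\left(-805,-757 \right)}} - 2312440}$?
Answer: $\frac{3 i \sqrt{184214812040480771}}{846737} \approx 1520.7 i$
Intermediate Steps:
$g{\left(d,k \right)} = d + 310 k$
$\sqrt{\frac{-297751 - 1918582}{6 \left(-101877\right) + g{\left(-805,-757 \right)}} - 2312440} = \sqrt{\frac{-297751 - 1918582}{6 \left(-101877\right) + \left(-805 + 310 \left(-757\right)\right)} - 2312440} = \sqrt{- \frac{2216333}{-611262 - 235475} - 2312440} = \sqrt{- \frac{2216333}{-846737} - 2312440} = \sqrt{\left(-2216333\right) \left(- \frac{1}{846737}\right) - 2312440} = \sqrt{\frac{2216333}{846737} - 2312440} = \sqrt{- \frac{1958026291947}{846737}} = \frac{3 i \sqrt{184214812040480771}}{846737}$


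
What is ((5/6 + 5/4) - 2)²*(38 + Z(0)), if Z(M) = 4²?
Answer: 3/8 ≈ 0.37500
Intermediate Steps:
Z(M) = 16
((5/6 + 5/4) - 2)²*(38 + Z(0)) = ((5/6 + 5/4) - 2)²*(38 + 16) = ((5*(⅙) + 5*(¼)) - 2)²*54 = ((⅚ + 5/4) - 2)²*54 = (25/12 - 2)²*54 = (1/12)²*54 = (1/144)*54 = 3/8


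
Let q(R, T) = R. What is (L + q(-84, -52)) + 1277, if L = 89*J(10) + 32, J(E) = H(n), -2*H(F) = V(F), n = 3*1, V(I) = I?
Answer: 2183/2 ≈ 1091.5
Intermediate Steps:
n = 3
H(F) = -F/2
J(E) = -3/2 (J(E) = -1/2*3 = -3/2)
L = -203/2 (L = 89*(-3/2) + 32 = -267/2 + 32 = -203/2 ≈ -101.50)
(L + q(-84, -52)) + 1277 = (-203/2 - 84) + 1277 = -371/2 + 1277 = 2183/2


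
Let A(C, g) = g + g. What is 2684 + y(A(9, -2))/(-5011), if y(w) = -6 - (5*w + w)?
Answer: 13449506/5011 ≈ 2684.0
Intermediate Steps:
A(C, g) = 2*g
y(w) = -6 - 6*w
2684 + y(A(9, -2))/(-5011) = 2684 + (-6 - 12*(-2))/(-5011) = 2684 + (-6 - 6*(-4))*(-1/5011) = 2684 + (-6 + 24)*(-1/5011) = 2684 + 18*(-1/5011) = 2684 - 18/5011 = 13449506/5011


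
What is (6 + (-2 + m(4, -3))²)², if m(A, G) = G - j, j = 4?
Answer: 7569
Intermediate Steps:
m(A, G) = -4 + G (m(A, G) = G - 1*4 = G - 4 = -4 + G)
(6 + (-2 + m(4, -3))²)² = (6 + (-2 + (-4 - 3))²)² = (6 + (-2 - 7)²)² = (6 + (-9)²)² = (6 + 81)² = 87² = 7569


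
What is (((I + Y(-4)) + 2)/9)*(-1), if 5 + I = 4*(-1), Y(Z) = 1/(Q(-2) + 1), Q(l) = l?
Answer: 8/9 ≈ 0.88889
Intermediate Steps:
Y(Z) = -1 (Y(Z) = 1/(-2 + 1) = 1/(-1) = -1)
I = -9 (I = -5 + 4*(-1) = -5 - 4 = -9)
(((I + Y(-4)) + 2)/9)*(-1) = (((-9 - 1) + 2)/9)*(-1) = ((-10 + 2)*(1/9))*(-1) = -8*1/9*(-1) = -8/9*(-1) = 8/9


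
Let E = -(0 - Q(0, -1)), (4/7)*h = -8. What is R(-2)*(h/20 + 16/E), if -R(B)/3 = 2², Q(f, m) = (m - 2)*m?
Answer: -278/5 ≈ -55.600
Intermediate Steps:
h = -14 (h = (7/4)*(-8) = -14)
Q(f, m) = m*(-2 + m) (Q(f, m) = (-2 + m)*m = m*(-2 + m))
R(B) = -12 (R(B) = -3*2² = -3*4 = -12)
E = 3 (E = -(0 - (-1)*(-2 - 1)) = -(0 - (-1)*(-3)) = -(0 - 1*3) = -(0 - 3) = -1*(-3) = 3)
R(-2)*(h/20 + 16/E) = -12*(-14/20 + 16/3) = -12*(-14*1/20 + 16*(⅓)) = -12*(-7/10 + 16/3) = -12*139/30 = -278/5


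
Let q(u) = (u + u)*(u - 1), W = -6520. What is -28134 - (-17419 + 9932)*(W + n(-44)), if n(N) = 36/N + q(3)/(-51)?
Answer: -9135185877/187 ≈ -4.8851e+7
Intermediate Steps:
q(u) = 2*u*(-1 + u) (q(u) = (2*u)*(-1 + u) = 2*u*(-1 + u))
n(N) = -4/17 + 36/N (n(N) = 36/N + (2*3*(-1 + 3))/(-51) = 36/N + (2*3*2)*(-1/51) = 36/N + 12*(-1/51) = 36/N - 4/17 = -4/17 + 36/N)
-28134 - (-17419 + 9932)*(W + n(-44)) = -28134 - (-17419 + 9932)*(-6520 + (-4/17 + 36/(-44))) = -28134 - (-7487)*(-6520 + (-4/17 + 36*(-1/44))) = -28134 - (-7487)*(-6520 + (-4/17 - 9/11)) = -28134 - (-7487)*(-6520 - 197/187) = -28134 - (-7487)*(-1219437)/187 = -28134 - 1*9129924819/187 = -28134 - 9129924819/187 = -9135185877/187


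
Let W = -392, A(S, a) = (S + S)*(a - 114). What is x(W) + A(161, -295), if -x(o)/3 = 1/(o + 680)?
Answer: -12643009/96 ≈ -1.3170e+5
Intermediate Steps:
A(S, a) = 2*S*(-114 + a) (A(S, a) = (2*S)*(-114 + a) = 2*S*(-114 + a))
x(o) = -3/(680 + o) (x(o) = -3/(o + 680) = -3/(680 + o))
x(W) + A(161, -295) = -3/(680 - 392) + 2*161*(-114 - 295) = -3/288 + 2*161*(-409) = -3*1/288 - 131698 = -1/96 - 131698 = -12643009/96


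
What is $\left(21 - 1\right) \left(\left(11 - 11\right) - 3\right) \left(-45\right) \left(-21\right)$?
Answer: $-56700$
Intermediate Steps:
$\left(21 - 1\right) \left(\left(11 - 11\right) - 3\right) \left(-45\right) \left(-21\right) = 20 \left(\left(11 - 11\right) - 3\right) \left(-45\right) \left(-21\right) = 20 \left(0 - 3\right) \left(-45\right) \left(-21\right) = 20 \left(-3\right) \left(-45\right) \left(-21\right) = \left(-60\right) \left(-45\right) \left(-21\right) = 2700 \left(-21\right) = -56700$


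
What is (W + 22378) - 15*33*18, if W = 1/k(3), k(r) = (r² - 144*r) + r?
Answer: 5656559/420 ≈ 13468.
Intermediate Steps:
k(r) = r² - 143*r
W = -1/420 (W = 1/(3*(-143 + 3)) = 1/(3*(-140)) = 1/(-420) = -1/420 ≈ -0.0023810)
(W + 22378) - 15*33*18 = (-1/420 + 22378) - 15*33*18 = 9398759/420 - 495*18 = 9398759/420 - 8910 = 5656559/420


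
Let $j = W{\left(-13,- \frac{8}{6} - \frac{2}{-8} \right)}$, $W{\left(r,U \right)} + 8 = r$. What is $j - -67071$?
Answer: $67050$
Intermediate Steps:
$W{\left(r,U \right)} = -8 + r$
$j = -21$ ($j = -8 - 13 = -21$)
$j - -67071 = -21 - -67071 = -21 + 67071 = 67050$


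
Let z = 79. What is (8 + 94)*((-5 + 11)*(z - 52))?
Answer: 16524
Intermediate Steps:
(8 + 94)*((-5 + 11)*(z - 52)) = (8 + 94)*((-5 + 11)*(79 - 52)) = 102*(6*27) = 102*162 = 16524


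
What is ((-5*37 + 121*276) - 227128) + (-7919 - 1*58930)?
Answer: -260766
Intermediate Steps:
((-5*37 + 121*276) - 227128) + (-7919 - 1*58930) = ((-185 + 33396) - 227128) + (-7919 - 58930) = (33211 - 227128) - 66849 = -193917 - 66849 = -260766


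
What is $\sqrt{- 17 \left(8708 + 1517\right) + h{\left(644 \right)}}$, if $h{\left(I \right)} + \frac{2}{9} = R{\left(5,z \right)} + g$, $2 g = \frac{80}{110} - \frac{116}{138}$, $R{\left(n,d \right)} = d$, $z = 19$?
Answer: $\frac{i \sqrt{100126494941}}{759} \approx 416.9 i$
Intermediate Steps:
$g = - \frac{43}{759}$ ($g = \frac{\frac{80}{110} - \frac{116}{138}}{2} = \frac{80 \cdot \frac{1}{110} - \frac{58}{69}}{2} = \frac{\frac{8}{11} - \frac{58}{69}}{2} = \frac{1}{2} \left(- \frac{86}{759}\right) = - \frac{43}{759} \approx -0.056653$)
$h{\left(I \right)} = \frac{42628}{2277}$ ($h{\left(I \right)} = - \frac{2}{9} + \left(19 - \frac{43}{759}\right) = - \frac{2}{9} + \frac{14378}{759} = \frac{42628}{2277}$)
$\sqrt{- 17 \left(8708 + 1517\right) + h{\left(644 \right)}} = \sqrt{- 17 \left(8708 + 1517\right) + \frac{42628}{2277}} = \sqrt{\left(-17\right) 10225 + \frac{42628}{2277}} = \sqrt{-173825 + \frac{42628}{2277}} = \sqrt{- \frac{395756897}{2277}} = \frac{i \sqrt{100126494941}}{759}$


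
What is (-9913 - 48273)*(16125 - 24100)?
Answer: 464033350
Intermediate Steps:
(-9913 - 48273)*(16125 - 24100) = -58186*(-7975) = 464033350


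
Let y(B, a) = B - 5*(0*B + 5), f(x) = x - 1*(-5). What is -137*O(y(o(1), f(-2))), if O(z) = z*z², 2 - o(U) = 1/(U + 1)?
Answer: 14223751/8 ≈ 1.7780e+6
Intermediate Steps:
o(U) = 2 - 1/(1 + U) (o(U) = 2 - 1/(U + 1) = 2 - 1/(1 + U))
f(x) = 5 + x (f(x) = x + 5 = 5 + x)
y(B, a) = -25 + B (y(B, a) = B - 5*(0 + 5) = B - 5*5 = B - 25 = -25 + B)
O(z) = z³
-137*O(y(o(1), f(-2))) = -137*(-25 + (1 + 2*1)/(1 + 1))³ = -137*(-25 + (1 + 2)/2)³ = -137*(-25 + (½)*3)³ = -137*(-25 + 3/2)³ = -137*(-47/2)³ = -137*(-103823/8) = 14223751/8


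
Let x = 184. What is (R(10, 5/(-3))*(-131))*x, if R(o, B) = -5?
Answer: 120520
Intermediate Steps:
(R(10, 5/(-3))*(-131))*x = -5*(-131)*184 = 655*184 = 120520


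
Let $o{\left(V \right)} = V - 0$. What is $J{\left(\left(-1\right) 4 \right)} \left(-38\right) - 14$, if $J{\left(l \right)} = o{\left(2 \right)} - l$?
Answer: $-242$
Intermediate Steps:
$o{\left(V \right)} = V$ ($o{\left(V \right)} = V + 0 = V$)
$J{\left(l \right)} = 2 - l$
$J{\left(\left(-1\right) 4 \right)} \left(-38\right) - 14 = \left(2 - \left(-1\right) 4\right) \left(-38\right) - 14 = \left(2 - -4\right) \left(-38\right) - 14 = \left(2 + 4\right) \left(-38\right) - 14 = 6 \left(-38\right) - 14 = -228 - 14 = -242$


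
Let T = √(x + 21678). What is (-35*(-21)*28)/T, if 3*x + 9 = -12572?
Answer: 20580*√157359/52453 ≈ 155.64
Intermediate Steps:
x = -12581/3 (x = -3 + (⅓)*(-12572) = -3 - 12572/3 = -12581/3 ≈ -4193.7)
T = √157359/3 (T = √(-12581/3 + 21678) = √(52453/3) = √157359/3 ≈ 132.23)
(-35*(-21)*28)/T = (-35*(-21)*28)/((√157359/3)) = (735*28)*(√157359/52453) = 20580*(√157359/52453) = 20580*√157359/52453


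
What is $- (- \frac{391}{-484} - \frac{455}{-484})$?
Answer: $- \frac{423}{242} \approx -1.7479$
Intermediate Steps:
$- (- \frac{391}{-484} - \frac{455}{-484}) = - (\left(-391\right) \left(- \frac{1}{484}\right) - - \frac{455}{484}) = - (\frac{391}{484} + \frac{455}{484}) = \left(-1\right) \frac{423}{242} = - \frac{423}{242}$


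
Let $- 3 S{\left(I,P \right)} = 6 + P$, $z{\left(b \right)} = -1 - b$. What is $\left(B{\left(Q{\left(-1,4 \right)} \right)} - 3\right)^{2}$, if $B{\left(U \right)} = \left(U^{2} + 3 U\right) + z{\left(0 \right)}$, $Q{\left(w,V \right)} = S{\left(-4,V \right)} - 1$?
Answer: $\frac{256}{81} \approx 3.1605$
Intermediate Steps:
$S{\left(I,P \right)} = -2 - \frac{P}{3}$ ($S{\left(I,P \right)} = - \frac{6 + P}{3} = -2 - \frac{P}{3}$)
$Q{\left(w,V \right)} = -3 - \frac{V}{3}$ ($Q{\left(w,V \right)} = \left(-2 - \frac{V}{3}\right) - 1 = -3 - \frac{V}{3}$)
$B{\left(U \right)} = -1 + U^{2} + 3 U$ ($B{\left(U \right)} = \left(U^{2} + 3 U\right) - 1 = -1 + U^{2} + 3 U$)
$\left(B{\left(Q{\left(-1,4 \right)} \right)} - 3\right)^{2} = \left(\left(-1 + \left(-3 - \frac{4}{3}\right)^{2} + 3 \left(-3 - \frac{4}{3}\right)\right) - 3\right)^{2} = \left(\left(-1 + \left(- \frac{13}{3}\right)^{2} + 3 \left(- \frac{13}{3}\right)\right) - 3\right)^{2} = \left(\left(-1 + \frac{169}{9} - 13\right) - 3\right)^{2} = \left(\frac{43}{9} - 3\right)^{2} = \left(\frac{16}{9}\right)^{2} = \frac{256}{81}$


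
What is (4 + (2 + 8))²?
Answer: 196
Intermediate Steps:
(4 + (2 + 8))² = (4 + 10)² = 14² = 196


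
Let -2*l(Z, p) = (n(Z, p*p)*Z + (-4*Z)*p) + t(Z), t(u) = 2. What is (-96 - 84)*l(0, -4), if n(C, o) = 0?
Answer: 180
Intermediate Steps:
l(Z, p) = -1 + 2*Z*p (l(Z, p) = -((0*Z + (-4*Z)*p) + 2)/2 = -((0 - 4*Z*p) + 2)/2 = -(-4*Z*p + 2)/2 = -(2 - 4*Z*p)/2 = -1 + 2*Z*p)
(-96 - 84)*l(0, -4) = (-96 - 84)*(-1 + 2*0*(-4)) = -180*(-1 + 0) = -180*(-1) = 180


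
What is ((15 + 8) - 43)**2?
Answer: 400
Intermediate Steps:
((15 + 8) - 43)**2 = (23 - 43)**2 = (-20)**2 = 400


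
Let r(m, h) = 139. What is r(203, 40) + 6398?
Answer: 6537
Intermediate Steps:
r(203, 40) + 6398 = 139 + 6398 = 6537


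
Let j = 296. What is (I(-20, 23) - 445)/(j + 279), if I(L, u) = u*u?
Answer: 84/575 ≈ 0.14609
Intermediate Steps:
I(L, u) = u**2
(I(-20, 23) - 445)/(j + 279) = (23**2 - 445)/(296 + 279) = (529 - 445)/575 = 84*(1/575) = 84/575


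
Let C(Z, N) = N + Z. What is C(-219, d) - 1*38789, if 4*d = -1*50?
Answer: -78041/2 ≈ -39021.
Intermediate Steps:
d = -25/2 (d = (-1*50)/4 = (¼)*(-50) = -25/2 ≈ -12.500)
C(-219, d) - 1*38789 = (-25/2 - 219) - 1*38789 = -463/2 - 38789 = -78041/2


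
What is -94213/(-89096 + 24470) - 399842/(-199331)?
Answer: 44619760595/12881965206 ≈ 3.4637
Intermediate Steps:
-94213/(-89096 + 24470) - 399842/(-199331) = -94213/(-64626) - 399842*(-1/199331) = -94213*(-1/64626) + 399842/199331 = 94213/64626 + 399842/199331 = 44619760595/12881965206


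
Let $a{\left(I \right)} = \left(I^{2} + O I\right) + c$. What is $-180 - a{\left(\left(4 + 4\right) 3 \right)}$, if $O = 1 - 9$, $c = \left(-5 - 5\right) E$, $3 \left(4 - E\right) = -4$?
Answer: $- \frac{1532}{3} \approx -510.67$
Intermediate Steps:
$E = \frac{16}{3}$ ($E = 4 - - \frac{4}{3} = 4 + \frac{4}{3} = \frac{16}{3} \approx 5.3333$)
$c = - \frac{160}{3}$ ($c = \left(-5 - 5\right) \frac{16}{3} = \left(-10\right) \frac{16}{3} = - \frac{160}{3} \approx -53.333$)
$O = -8$
$a{\left(I \right)} = - \frac{160}{3} + I^{2} - 8 I$ ($a{\left(I \right)} = \left(I^{2} - 8 I\right) - \frac{160}{3} = - \frac{160}{3} + I^{2} - 8 I$)
$-180 - a{\left(\left(4 + 4\right) 3 \right)} = -180 - \left(- \frac{160}{3} + \left(\left(4 + 4\right) 3\right)^{2} - 8 \left(4 + 4\right) 3\right) = -180 - \left(- \frac{160}{3} + \left(8 \cdot 3\right)^{2} - 8 \cdot 8 \cdot 3\right) = -180 - \left(- \frac{160}{3} + 24^{2} - 192\right) = -180 - \left(- \frac{160}{3} + 576 - 192\right) = -180 - \frac{992}{3} = - \frac{1532}{3}$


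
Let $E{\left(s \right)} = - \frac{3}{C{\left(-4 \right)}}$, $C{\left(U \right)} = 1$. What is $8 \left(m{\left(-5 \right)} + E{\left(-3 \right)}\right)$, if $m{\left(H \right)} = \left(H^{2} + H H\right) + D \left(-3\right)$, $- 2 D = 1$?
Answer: $388$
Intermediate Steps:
$D = - \frac{1}{2}$ ($D = \left(- \frac{1}{2}\right) 1 = - \frac{1}{2} \approx -0.5$)
$m{\left(H \right)} = \frac{3}{2} + 2 H^{2}$ ($m{\left(H \right)} = \left(H^{2} + H H\right) - - \frac{3}{2} = \left(H^{2} + H^{2}\right) + \frac{3}{2} = 2 H^{2} + \frac{3}{2} = \frac{3}{2} + 2 H^{2}$)
$E{\left(s \right)} = -3$ ($E{\left(s \right)} = - \frac{3}{1} = \left(-3\right) 1 = -3$)
$8 \left(m{\left(-5 \right)} + E{\left(-3 \right)}\right) = 8 \left(\left(\frac{3}{2} + 2 \left(-5\right)^{2}\right) - 3\right) = 8 \left(\left(\frac{3}{2} + 2 \cdot 25\right) - 3\right) = 8 \left(\left(\frac{3}{2} + 50\right) - 3\right) = 8 \left(\frac{103}{2} - 3\right) = 8 \cdot \frac{97}{2} = 388$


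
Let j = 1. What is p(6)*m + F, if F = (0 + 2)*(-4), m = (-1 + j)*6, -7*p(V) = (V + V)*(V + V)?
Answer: -8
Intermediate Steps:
p(V) = -4*V²/7 (p(V) = -(V + V)*(V + V)/7 = -2*V*2*V/7 = -4*V²/7)
m = 0 (m = (-1 + 1)*6 = 0*6 = 0)
F = -8 (F = 2*(-4) = -8)
p(6)*m + F = -4/7*6²*0 - 8 = -4/7*36*0 - 8 = -144/7*0 - 8 = 0 - 8 = -8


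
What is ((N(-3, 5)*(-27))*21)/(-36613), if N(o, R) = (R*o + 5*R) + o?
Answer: 3969/36613 ≈ 0.10840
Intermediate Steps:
N(o, R) = o + 5*R + R*o (N(o, R) = (5*R + R*o) + o = o + 5*R + R*o)
((N(-3, 5)*(-27))*21)/(-36613) = (((-3 + 5*5 + 5*(-3))*(-27))*21)/(-36613) = (((-3 + 25 - 15)*(-27))*21)*(-1/36613) = ((7*(-27))*21)*(-1/36613) = -189*21*(-1/36613) = -3969*(-1/36613) = 3969/36613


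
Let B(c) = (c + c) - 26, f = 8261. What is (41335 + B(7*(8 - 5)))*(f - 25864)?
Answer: -727901653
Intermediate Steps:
B(c) = -26 + 2*c (B(c) = 2*c - 26 = -26 + 2*c)
(41335 + B(7*(8 - 5)))*(f - 25864) = (41335 + (-26 + 2*(7*(8 - 5))))*(8261 - 25864) = (41335 + (-26 + 2*(7*3)))*(-17603) = (41335 + (-26 + 2*21))*(-17603) = (41335 + (-26 + 42))*(-17603) = (41335 + 16)*(-17603) = 41351*(-17603) = -727901653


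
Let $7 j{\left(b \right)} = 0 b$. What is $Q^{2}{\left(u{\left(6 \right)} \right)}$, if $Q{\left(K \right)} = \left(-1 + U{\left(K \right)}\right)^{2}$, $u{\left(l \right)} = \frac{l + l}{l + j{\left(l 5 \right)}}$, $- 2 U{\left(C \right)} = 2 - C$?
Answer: $1$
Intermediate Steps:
$j{\left(b \right)} = 0$ ($j{\left(b \right)} = \frac{0 b}{7} = \frac{1}{7} \cdot 0 = 0$)
$U{\left(C \right)} = -1 + \frac{C}{2}$ ($U{\left(C \right)} = - \frac{2 - C}{2} = -1 + \frac{C}{2}$)
$u{\left(l \right)} = 2$ ($u{\left(l \right)} = \frac{l + l}{l + 0} = \frac{2 l}{l} = 2$)
$Q{\left(K \right)} = \left(-2 + \frac{K}{2}\right)^{2}$ ($Q{\left(K \right)} = \left(-1 + \left(-1 + \frac{K}{2}\right)\right)^{2} = \left(-2 + \frac{K}{2}\right)^{2}$)
$Q^{2}{\left(u{\left(6 \right)} \right)} = \left(\frac{\left(-4 + 2\right)^{2}}{4}\right)^{2} = \left(\frac{\left(-2\right)^{2}}{4}\right)^{2} = \left(\frac{1}{4} \cdot 4\right)^{2} = 1^{2} = 1$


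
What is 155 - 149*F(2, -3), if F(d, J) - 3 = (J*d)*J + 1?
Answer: -3123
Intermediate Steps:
F(d, J) = 4 + d*J**2 (F(d, J) = 3 + ((J*d)*J + 1) = 3 + (d*J**2 + 1) = 3 + (1 + d*J**2) = 4 + d*J**2)
155 - 149*F(2, -3) = 155 - 149*(4 + 2*(-3)**2) = 155 - 149*(4 + 2*9) = 155 - 149*(4 + 18) = 155 - 149*22 = 155 - 3278 = -3123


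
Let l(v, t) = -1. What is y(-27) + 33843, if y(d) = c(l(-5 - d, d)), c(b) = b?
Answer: 33842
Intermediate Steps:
y(d) = -1
y(-27) + 33843 = -1 + 33843 = 33842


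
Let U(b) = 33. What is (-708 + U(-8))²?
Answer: 455625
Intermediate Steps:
(-708 + U(-8))² = (-708 + 33)² = (-675)² = 455625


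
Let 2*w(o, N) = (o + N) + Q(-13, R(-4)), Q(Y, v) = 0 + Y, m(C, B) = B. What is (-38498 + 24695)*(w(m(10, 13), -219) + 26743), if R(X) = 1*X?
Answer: -735244401/2 ≈ -3.6762e+8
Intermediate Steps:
R(X) = X
Q(Y, v) = Y
w(o, N) = -13/2 + N/2 + o/2 (w(o, N) = ((o + N) - 13)/2 = ((N + o) - 13)/2 = (-13 + N + o)/2 = -13/2 + N/2 + o/2)
(-38498 + 24695)*(w(m(10, 13), -219) + 26743) = (-38498 + 24695)*((-13/2 + (1/2)*(-219) + (1/2)*13) + 26743) = -13803*((-13/2 - 219/2 + 13/2) + 26743) = -13803*(-219/2 + 26743) = -13803*53267/2 = -735244401/2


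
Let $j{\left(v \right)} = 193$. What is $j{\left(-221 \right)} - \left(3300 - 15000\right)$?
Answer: $11893$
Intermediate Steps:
$j{\left(-221 \right)} - \left(3300 - 15000\right) = 193 - \left(3300 - 15000\right) = 193 - -11700 = 193 + 11700 = 11893$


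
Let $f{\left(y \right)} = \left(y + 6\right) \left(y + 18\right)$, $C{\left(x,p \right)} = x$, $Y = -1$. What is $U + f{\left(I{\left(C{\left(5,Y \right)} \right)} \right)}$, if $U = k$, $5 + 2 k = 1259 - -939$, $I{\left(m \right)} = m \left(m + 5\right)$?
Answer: $\frac{9809}{2} \approx 4904.5$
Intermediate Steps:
$I{\left(m \right)} = m \left(5 + m\right)$
$k = \frac{2193}{2}$ ($k = - \frac{5}{2} + \frac{1259 - -939}{2} = - \frac{5}{2} + \frac{1259 + 939}{2} = - \frac{5}{2} + \frac{1}{2} \cdot 2198 = - \frac{5}{2} + 1099 = \frac{2193}{2} \approx 1096.5$)
$U = \frac{2193}{2} \approx 1096.5$
$f{\left(y \right)} = \left(6 + y\right) \left(18 + y\right)$
$U + f{\left(I{\left(C{\left(5,Y \right)} \right)} \right)} = \frac{2193}{2} + \left(108 + \left(5 \left(5 + 5\right)\right)^{2} + 24 \cdot 5 \left(5 + 5\right)\right) = \frac{2193}{2} + \left(108 + \left(5 \cdot 10\right)^{2} + 24 \cdot 5 \cdot 10\right) = \frac{2193}{2} + \left(108 + 50^{2} + 24 \cdot 50\right) = \frac{2193}{2} + \left(108 + 2500 + 1200\right) = \frac{2193}{2} + 3808 = \frac{9809}{2}$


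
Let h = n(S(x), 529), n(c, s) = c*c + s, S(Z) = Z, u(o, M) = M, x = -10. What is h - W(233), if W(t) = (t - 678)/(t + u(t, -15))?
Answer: 137567/218 ≈ 631.04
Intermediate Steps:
W(t) = (-678 + t)/(-15 + t) (W(t) = (t - 678)/(t - 15) = (-678 + t)/(-15 + t))
n(c, s) = s + c**2 (n(c, s) = c**2 + s = s + c**2)
h = 629 (h = 529 + (-10)**2 = 529 + 100 = 629)
h - W(233) = 629 - (-678 + 233)/(-15 + 233) = 629 - (-445)/218 = 629 - 1*(-445/218) = 629 + 445/218 = 137567/218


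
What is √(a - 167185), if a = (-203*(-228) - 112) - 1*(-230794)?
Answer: √109781 ≈ 331.33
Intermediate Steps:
a = 276966 (a = (46284 - 112) + 230794 = 46172 + 230794 = 276966)
√(a - 167185) = √(276966 - 167185) = √109781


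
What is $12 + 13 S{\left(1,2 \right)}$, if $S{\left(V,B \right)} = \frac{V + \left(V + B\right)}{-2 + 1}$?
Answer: $-40$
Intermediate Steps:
$S{\left(V,B \right)} = - B - 2 V$ ($S{\left(V,B \right)} = \frac{V + \left(B + V\right)}{-1} = \left(B + 2 V\right) \left(-1\right) = - B - 2 V$)
$12 + 13 S{\left(1,2 \right)} = 12 + 13 \left(\left(-1\right) 2 - 2\right) = 12 + 13 \left(-2 - 2\right) = 12 + 13 \left(-4\right) = 12 - 52 = -40$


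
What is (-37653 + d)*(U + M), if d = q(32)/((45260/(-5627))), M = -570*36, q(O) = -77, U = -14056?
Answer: 14727141534644/11315 ≈ 1.3016e+9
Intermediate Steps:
M = -20520
d = 433279/45260 (d = -77/(45260/(-5627)) = -77/(45260*(-1/5627)) = -77/(-45260/5627) = -77*(-5627/45260) = 433279/45260 ≈ 9.5731)
(-37653 + d)*(U + M) = (-37653 + 433279/45260)*(-14056 - 20520) = -1703741501/45260*(-34576) = 14727141534644/11315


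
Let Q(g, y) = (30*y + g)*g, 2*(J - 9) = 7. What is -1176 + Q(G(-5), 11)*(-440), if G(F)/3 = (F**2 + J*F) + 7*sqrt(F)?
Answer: 11735274 - 970200*I*sqrt(5) ≈ 1.1735e+7 - 2.1694e+6*I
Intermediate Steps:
J = 25/2 (J = 9 + (1/2)*7 = 9 + 7/2 = 25/2 ≈ 12.500)
G(F) = 3*F**2 + 21*sqrt(F) + 75*F/2 (G(F) = 3*((F**2 + 25*F/2) + 7*sqrt(F)) = 3*(F**2 + 7*sqrt(F) + 25*F/2) = 3*F**2 + 21*sqrt(F) + 75*F/2)
Q(g, y) = g*(g + 30*y) (Q(g, y) = (g + 30*y)*g = g*(g + 30*y))
-1176 + Q(G(-5), 11)*(-440) = -1176 + ((3*(-5)**2 + 21*sqrt(-5) + (75/2)*(-5))*((3*(-5)**2 + 21*sqrt(-5) + (75/2)*(-5)) + 30*11))*(-440) = -1176 + ((3*25 + 21*(I*sqrt(5)) - 375/2)*((3*25 + 21*(I*sqrt(5)) - 375/2) + 330))*(-440) = -1176 + ((75 + 21*I*sqrt(5) - 375/2)*((75 + 21*I*sqrt(5) - 375/2) + 330))*(-440) = -1176 + ((-225/2 + 21*I*sqrt(5))*((-225/2 + 21*I*sqrt(5)) + 330))*(-440) = -1176 + ((-225/2 + 21*I*sqrt(5))*(435/2 + 21*I*sqrt(5)))*(-440) = -1176 - 440*(-225/2 + 21*I*sqrt(5))*(435/2 + 21*I*sqrt(5))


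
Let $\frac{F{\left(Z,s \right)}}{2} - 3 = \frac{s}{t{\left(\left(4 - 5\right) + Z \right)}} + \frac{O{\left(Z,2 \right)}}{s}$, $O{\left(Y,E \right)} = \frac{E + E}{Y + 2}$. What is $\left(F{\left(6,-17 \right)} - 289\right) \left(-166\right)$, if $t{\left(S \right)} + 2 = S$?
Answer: $\frac{2492324}{51} \approx 48869.0$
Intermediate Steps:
$O{\left(Y,E \right)} = \frac{2 E}{2 + Y}$
$t{\left(S \right)} = -2 + S$
$F{\left(Z,s \right)} = 6 + \frac{2 s}{-3 + Z} + \frac{8}{s \left(2 + Z\right)}$ ($F{\left(Z,s \right)} = 6 + 2 \left(\frac{s}{-2 + \left(\left(4 - 5\right) + Z\right)} + \frac{2 \cdot 2 \frac{1}{2 + Z}}{s}\right) = 6 + 2 \left(\frac{s}{-2 + \left(-1 + Z\right)} + \frac{4 \frac{1}{2 + Z}}{s}\right) = 6 + 2 \left(\frac{s}{-3 + Z} + \frac{4}{s \left(2 + Z\right)}\right) = 6 + \left(\frac{2 s}{-3 + Z} + \frac{8}{s \left(2 + Z\right)}\right) = 6 + \frac{2 s}{-3 + Z} + \frac{8}{s \left(2 + Z\right)}$)
$\left(F{\left(6,-17 \right)} - 289\right) \left(-166\right) = \left(\left(6 + 2 \left(-17\right) \frac{1}{-3 + 6} + \frac{8}{\left(-17\right) \left(2 + 6\right)}\right) - 289\right) \left(-166\right) = \left(\left(6 + 2 \left(-17\right) \frac{1}{3} + 8 \left(- \frac{1}{17}\right) \frac{1}{8}\right) - 289\right) \left(-166\right) = \left(\left(6 - \frac{34}{3} - \frac{1}{17}\right) - 289\right) \left(-166\right) = \left(- \frac{275}{51} - 289\right) \left(-166\right) = \left(- \frac{15014}{51}\right) \left(-166\right) = \frac{2492324}{51}$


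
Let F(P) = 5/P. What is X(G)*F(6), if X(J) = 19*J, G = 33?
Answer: 1045/2 ≈ 522.50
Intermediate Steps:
X(G)*F(6) = (19*33)*(5/6) = 627*(5*(⅙)) = 627*(⅚) = 1045/2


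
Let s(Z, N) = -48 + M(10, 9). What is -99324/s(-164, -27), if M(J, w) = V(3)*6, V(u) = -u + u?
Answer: 8277/4 ≈ 2069.3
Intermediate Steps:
V(u) = 0
M(J, w) = 0 (M(J, w) = 0*6 = 0)
s(Z, N) = -48 (s(Z, N) = -48 + 0 = -48)
-99324/s(-164, -27) = -99324/(-48) = -99324*(-1/48) = 8277/4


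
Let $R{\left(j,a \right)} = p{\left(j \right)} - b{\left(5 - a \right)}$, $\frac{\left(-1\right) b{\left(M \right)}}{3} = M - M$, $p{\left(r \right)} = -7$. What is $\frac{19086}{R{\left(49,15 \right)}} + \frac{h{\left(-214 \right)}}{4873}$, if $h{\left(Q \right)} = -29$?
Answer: $- \frac{93006281}{34111} \approx -2726.6$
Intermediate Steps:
$b{\left(M \right)} = 0$ ($b{\left(M \right)} = - 3 \left(M - M\right) = \left(-3\right) 0 = 0$)
$R{\left(j,a \right)} = -7$ ($R{\left(j,a \right)} = -7 - 0 = -7 + 0 = -7$)
$\frac{19086}{R{\left(49,15 \right)}} + \frac{h{\left(-214 \right)}}{4873} = \frac{19086}{-7} - \frac{29}{4873} = 19086 \left(- \frac{1}{7}\right) - \frac{29}{4873} = - \frac{19086}{7} - \frac{29}{4873} = - \frac{93006281}{34111}$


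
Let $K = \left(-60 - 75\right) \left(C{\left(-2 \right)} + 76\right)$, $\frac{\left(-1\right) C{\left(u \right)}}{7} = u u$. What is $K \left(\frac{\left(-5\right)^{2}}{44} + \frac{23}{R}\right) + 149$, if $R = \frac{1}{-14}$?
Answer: $\frac{22913299}{11} \approx 2.083 \cdot 10^{6}$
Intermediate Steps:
$R = - \frac{1}{14} \approx -0.071429$
$C{\left(u \right)} = - 7 u^{2}$ ($C{\left(u \right)} = - 7 u u = - 7 u^{2}$)
$K = -6480$ ($K = \left(-60 - 75\right) \left(- 7 \left(-2\right)^{2} + 76\right) = - 135 \left(\left(-7\right) 4 + 76\right) = - 135 \left(-28 + 76\right) = \left(-135\right) 48 = -6480$)
$K \left(\frac{\left(-5\right)^{2}}{44} + \frac{23}{R}\right) + 149 = - 6480 \left(\frac{\left(-5\right)^{2}}{44} + \frac{23}{- \frac{1}{14}}\right) + 149 = - 6480 \left(25 \cdot \frac{1}{44} + 23 \left(-14\right)\right) + 149 = - 6480 \left(\frac{25}{44} - 322\right) + 149 = \left(-6480\right) \left(- \frac{14143}{44}\right) + 149 = \frac{22911660}{11} + 149 = \frac{22913299}{11}$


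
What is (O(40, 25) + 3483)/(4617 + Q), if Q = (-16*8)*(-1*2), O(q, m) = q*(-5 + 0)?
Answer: 3283/4873 ≈ 0.67371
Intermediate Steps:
O(q, m) = -5*q (O(q, m) = q*(-5) = -5*q)
Q = 256 (Q = -128*(-2) = 256)
(O(40, 25) + 3483)/(4617 + Q) = (-5*40 + 3483)/(4617 + 256) = (-200 + 3483)/4873 = 3283*(1/4873) = 3283/4873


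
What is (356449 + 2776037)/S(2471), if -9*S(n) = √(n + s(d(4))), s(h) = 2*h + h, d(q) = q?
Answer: -28192374*√2483/2483 ≈ -5.6577e+5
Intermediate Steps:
s(h) = 3*h
S(n) = -√(12 + n)/9 (S(n) = -√(n + 3*4)/9 = -√(n + 12)/9 = -√(12 + n)/9)
(356449 + 2776037)/S(2471) = (356449 + 2776037)/((-√(12 + 2471)/9)) = 3132486/((-√2483/9)) = 3132486*(-9*√2483/2483) = -28192374*√2483/2483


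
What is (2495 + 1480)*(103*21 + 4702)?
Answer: 27288375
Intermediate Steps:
(2495 + 1480)*(103*21 + 4702) = 3975*(2163 + 4702) = 3975*6865 = 27288375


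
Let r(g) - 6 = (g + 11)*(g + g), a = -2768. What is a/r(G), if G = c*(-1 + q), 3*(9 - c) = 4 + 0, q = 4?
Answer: -1384/785 ≈ -1.7631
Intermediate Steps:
c = 23/3 (c = 9 - (4 + 0)/3 = 9 - ⅓*4 = 9 - 4/3 = 23/3 ≈ 7.6667)
G = 23 (G = 23*(-1 + 4)/3 = (23/3)*3 = 23)
r(g) = 6 + 2*g*(11 + g) (r(g) = 6 + (g + 11)*(g + g) = 6 + (11 + g)*(2*g) = 6 + 2*g*(11 + g))
a/r(G) = -2768/(6 + 2*23² + 22*23) = -2768/(6 + 2*529 + 506) = -2768/(6 + 1058 + 506) = -2768/1570 = -2768*1/1570 = -1384/785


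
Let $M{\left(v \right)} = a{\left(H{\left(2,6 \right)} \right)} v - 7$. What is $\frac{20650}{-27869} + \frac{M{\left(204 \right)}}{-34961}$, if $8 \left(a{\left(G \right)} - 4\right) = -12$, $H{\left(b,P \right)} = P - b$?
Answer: $- \frac{735962757}{974328109} \approx -0.75535$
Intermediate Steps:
$a{\left(G \right)} = \frac{5}{2}$ ($a{\left(G \right)} = 4 + \frac{1}{8} \left(-12\right) = 4 - \frac{3}{2} = \frac{5}{2}$)
$M{\left(v \right)} = -7 + \frac{5 v}{2}$ ($M{\left(v \right)} = \frac{5 v}{2} - 7 = -7 + \frac{5 v}{2}$)
$\frac{20650}{-27869} + \frac{M{\left(204 \right)}}{-34961} = \frac{20650}{-27869} + \frac{-7 + \frac{5}{2} \cdot 204}{-34961} = 20650 \left(- \frac{1}{27869}\right) + \left(-7 + 510\right) \left(- \frac{1}{34961}\right) = - \frac{20650}{27869} + 503 \left(- \frac{1}{34961}\right) = - \frac{20650}{27869} - \frac{503}{34961} = - \frac{735962757}{974328109}$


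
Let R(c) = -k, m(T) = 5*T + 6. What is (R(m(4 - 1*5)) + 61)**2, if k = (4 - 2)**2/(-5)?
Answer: 95481/25 ≈ 3819.2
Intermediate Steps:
k = -4/5 (k = 2**2*(-1/5) = 4*(-1/5) = -4/5 ≈ -0.80000)
m(T) = 6 + 5*T
R(c) = 4/5 (R(c) = -1*(-4/5) = 4/5)
(R(m(4 - 1*5)) + 61)**2 = (4/5 + 61)**2 = (309/5)**2 = 95481/25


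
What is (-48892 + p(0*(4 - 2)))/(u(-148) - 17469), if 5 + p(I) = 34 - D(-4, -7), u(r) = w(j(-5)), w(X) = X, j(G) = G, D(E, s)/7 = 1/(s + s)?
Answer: 97725/34948 ≈ 2.7963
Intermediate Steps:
D(E, s) = 7/(2*s) (D(E, s) = 7/(s + s) = 7/((2*s)) = 7*(1/(2*s)) = 7/(2*s))
u(r) = -5
p(I) = 59/2 (p(I) = -5 + (34 - 7/(2*(-7))) = -5 + (34 - 7*(-1)/(2*7)) = -5 + (34 - 1*(-½)) = -5 + (34 + ½) = -5 + 69/2 = 59/2)
(-48892 + p(0*(4 - 2)))/(u(-148) - 17469) = (-48892 + 59/2)/(-5 - 17469) = -97725/2/(-17474) = -97725/2*(-1/17474) = 97725/34948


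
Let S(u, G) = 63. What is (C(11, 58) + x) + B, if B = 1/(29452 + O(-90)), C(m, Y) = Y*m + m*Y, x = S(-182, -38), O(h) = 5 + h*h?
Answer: 50288824/37557 ≈ 1339.0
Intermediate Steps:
O(h) = 5 + h**2
x = 63
C(m, Y) = 2*Y*m (C(m, Y) = Y*m + Y*m = 2*Y*m)
B = 1/37557 (B = 1/(29452 + (5 + (-90)**2)) = 1/(29452 + (5 + 8100)) = 1/(29452 + 8105) = 1/37557 ≈ 2.6626e-5)
(C(11, 58) + x) + B = (2*58*11 + 63) + 1/37557 = (1276 + 63) + 1/37557 = 1339 + 1/37557 = 50288824/37557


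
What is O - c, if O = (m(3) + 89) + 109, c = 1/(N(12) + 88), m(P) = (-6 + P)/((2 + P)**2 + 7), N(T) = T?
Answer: 158317/800 ≈ 197.90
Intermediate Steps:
m(P) = (-6 + P)/(7 + (2 + P)**2)
c = 1/100 (c = 1/(12 + 88) = 1/100 ≈ 0.010000)
O = 6333/32 (O = ((-6 + 3)/(7 + (2 + 3)**2) + 89) + 109 = (-3/(7 + 5**2) + 89) + 109 = (-3/(7 + 25) + 89) + 109 = (-3/32 + 89) + 109 = 2845/32 + 109 = 6333/32 ≈ 197.91)
O - c = 6333/32 - 1*1/100 = 6333/32 - 1/100 = 158317/800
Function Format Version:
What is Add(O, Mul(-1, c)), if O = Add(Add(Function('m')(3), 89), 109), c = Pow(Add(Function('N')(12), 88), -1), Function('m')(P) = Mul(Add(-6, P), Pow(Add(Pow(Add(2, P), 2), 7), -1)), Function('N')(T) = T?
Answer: Rational(158317, 800) ≈ 197.90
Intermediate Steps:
Function('m')(P) = Mul(Pow(Add(7, Pow(Add(2, P), 2)), -1), Add(-6, P)) (Function('m')(P) = Mul(Add(-6, P), Pow(Add(7, Pow(Add(2, P), 2)), -1)) = Mul(Pow(Add(7, Pow(Add(2, P), 2)), -1), Add(-6, P)))
c = Rational(1, 100) (c = Pow(Add(12, 88), -1) = Pow(100, -1) = Rational(1, 100) ≈ 0.010000)
O = Rational(6333, 32) (O = Add(Add(Mul(Pow(Add(7, Pow(Add(2, 3), 2)), -1), Add(-6, 3)), 89), 109) = Add(Add(Mul(Pow(Add(7, Pow(5, 2)), -1), -3), 89), 109) = Add(Add(Mul(Pow(Add(7, 25), -1), -3), 89), 109) = Add(Add(Mul(Pow(32, -1), -3), 89), 109) = Add(Add(Mul(Rational(1, 32), -3), 89), 109) = Add(Add(Rational(-3, 32), 89), 109) = Add(Rational(2845, 32), 109) = Rational(6333, 32) ≈ 197.91)
Add(O, Mul(-1, c)) = Add(Rational(6333, 32), Mul(-1, Rational(1, 100))) = Add(Rational(6333, 32), Rational(-1, 100)) = Rational(158317, 800)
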